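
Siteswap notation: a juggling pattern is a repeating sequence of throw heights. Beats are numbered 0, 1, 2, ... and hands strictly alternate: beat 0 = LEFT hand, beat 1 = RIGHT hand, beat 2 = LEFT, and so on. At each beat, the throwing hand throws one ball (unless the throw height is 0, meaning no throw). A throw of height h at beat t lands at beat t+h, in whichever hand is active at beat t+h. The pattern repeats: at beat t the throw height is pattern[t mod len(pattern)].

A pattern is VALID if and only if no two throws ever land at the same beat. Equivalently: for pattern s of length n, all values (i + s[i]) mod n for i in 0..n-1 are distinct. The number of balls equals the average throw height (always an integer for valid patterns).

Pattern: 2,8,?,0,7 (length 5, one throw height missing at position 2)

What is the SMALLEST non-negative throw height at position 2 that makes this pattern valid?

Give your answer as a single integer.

Answer: 3

Derivation:
i=0: (0 + 2) mod 5 = 2
i=1: (1 + 8) mod 5 = 4
i=2: s[i]=? (unknown)
i=3: (3 + 0) mod 5 = 3
i=4: (4 + 7) mod 5 = 1
Known residues: [1, 2, 3, 4]; need a permutation of 0..4, so missing residue r = 0
Need (2 + s) mod 5 = 0; smallest s = (0 - 2) mod 5 = 3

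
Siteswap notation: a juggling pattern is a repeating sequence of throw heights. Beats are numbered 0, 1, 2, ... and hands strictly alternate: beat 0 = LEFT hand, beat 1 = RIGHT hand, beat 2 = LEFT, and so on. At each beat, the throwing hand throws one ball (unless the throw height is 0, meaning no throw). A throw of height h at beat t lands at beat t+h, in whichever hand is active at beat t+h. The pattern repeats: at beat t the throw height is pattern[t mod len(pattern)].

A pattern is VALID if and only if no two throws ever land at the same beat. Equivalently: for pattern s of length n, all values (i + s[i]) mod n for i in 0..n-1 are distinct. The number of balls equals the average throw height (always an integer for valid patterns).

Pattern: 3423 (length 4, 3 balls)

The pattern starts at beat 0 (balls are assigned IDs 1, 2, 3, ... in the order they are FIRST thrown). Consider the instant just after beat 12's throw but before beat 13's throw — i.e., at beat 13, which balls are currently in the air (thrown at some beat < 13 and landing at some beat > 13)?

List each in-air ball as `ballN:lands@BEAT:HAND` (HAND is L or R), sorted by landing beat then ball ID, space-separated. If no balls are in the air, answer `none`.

Beat 0 (L): throw ball1 h=3 -> lands@3:R; in-air after throw: [b1@3:R]
Beat 1 (R): throw ball2 h=4 -> lands@5:R; in-air after throw: [b1@3:R b2@5:R]
Beat 2 (L): throw ball3 h=2 -> lands@4:L; in-air after throw: [b1@3:R b3@4:L b2@5:R]
Beat 3 (R): throw ball1 h=3 -> lands@6:L; in-air after throw: [b3@4:L b2@5:R b1@6:L]
Beat 4 (L): throw ball3 h=3 -> lands@7:R; in-air after throw: [b2@5:R b1@6:L b3@7:R]
Beat 5 (R): throw ball2 h=4 -> lands@9:R; in-air after throw: [b1@6:L b3@7:R b2@9:R]
Beat 6 (L): throw ball1 h=2 -> lands@8:L; in-air after throw: [b3@7:R b1@8:L b2@9:R]
Beat 7 (R): throw ball3 h=3 -> lands@10:L; in-air after throw: [b1@8:L b2@9:R b3@10:L]
Beat 8 (L): throw ball1 h=3 -> lands@11:R; in-air after throw: [b2@9:R b3@10:L b1@11:R]
Beat 9 (R): throw ball2 h=4 -> lands@13:R; in-air after throw: [b3@10:L b1@11:R b2@13:R]
Beat 10 (L): throw ball3 h=2 -> lands@12:L; in-air after throw: [b1@11:R b3@12:L b2@13:R]
Beat 11 (R): throw ball1 h=3 -> lands@14:L; in-air after throw: [b3@12:L b2@13:R b1@14:L]
Beat 12 (L): throw ball3 h=3 -> lands@15:R; in-air after throw: [b2@13:R b1@14:L b3@15:R]
Beat 13 (R): throw ball2 h=4 -> lands@17:R; in-air after throw: [b1@14:L b3@15:R b2@17:R]

Answer: ball1:lands@14:L ball3:lands@15:R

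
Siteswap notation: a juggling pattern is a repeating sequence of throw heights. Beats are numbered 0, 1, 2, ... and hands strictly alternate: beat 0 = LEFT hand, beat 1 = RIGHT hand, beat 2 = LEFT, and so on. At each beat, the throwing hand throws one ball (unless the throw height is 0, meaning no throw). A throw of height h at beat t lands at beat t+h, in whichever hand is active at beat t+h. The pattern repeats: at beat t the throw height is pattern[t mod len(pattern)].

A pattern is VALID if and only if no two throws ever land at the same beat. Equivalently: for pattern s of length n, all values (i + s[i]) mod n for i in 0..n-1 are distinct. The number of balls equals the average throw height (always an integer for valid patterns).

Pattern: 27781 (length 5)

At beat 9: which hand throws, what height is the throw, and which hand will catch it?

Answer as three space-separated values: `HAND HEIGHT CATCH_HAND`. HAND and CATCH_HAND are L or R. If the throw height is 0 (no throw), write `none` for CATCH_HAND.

Beat 9: 9 mod 2 = 1, so hand = R
Throw height = pattern[9 mod 5] = pattern[4] = 1
Lands at beat 9+1=10, 10 mod 2 = 0, so catch hand = L

Answer: R 1 L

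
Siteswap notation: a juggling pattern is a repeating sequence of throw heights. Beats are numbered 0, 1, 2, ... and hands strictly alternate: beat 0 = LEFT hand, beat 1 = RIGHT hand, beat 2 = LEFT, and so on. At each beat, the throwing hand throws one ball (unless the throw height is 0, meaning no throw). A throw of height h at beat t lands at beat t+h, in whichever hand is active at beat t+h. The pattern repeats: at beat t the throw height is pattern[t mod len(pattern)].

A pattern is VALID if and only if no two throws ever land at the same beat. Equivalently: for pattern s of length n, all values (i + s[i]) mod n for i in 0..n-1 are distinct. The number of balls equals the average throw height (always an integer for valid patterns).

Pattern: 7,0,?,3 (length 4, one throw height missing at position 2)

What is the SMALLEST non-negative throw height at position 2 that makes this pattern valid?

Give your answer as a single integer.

i=0: (0 + 7) mod 4 = 3
i=1: (1 + 0) mod 4 = 1
i=2: s[i]=? (unknown)
i=3: (3 + 3) mod 4 = 2
Known residues: [1, 2, 3]; need a permutation of 0..3, so missing residue r = 0
Need (2 + s) mod 4 = 0; smallest s = (0 - 2) mod 4 = 2

Answer: 2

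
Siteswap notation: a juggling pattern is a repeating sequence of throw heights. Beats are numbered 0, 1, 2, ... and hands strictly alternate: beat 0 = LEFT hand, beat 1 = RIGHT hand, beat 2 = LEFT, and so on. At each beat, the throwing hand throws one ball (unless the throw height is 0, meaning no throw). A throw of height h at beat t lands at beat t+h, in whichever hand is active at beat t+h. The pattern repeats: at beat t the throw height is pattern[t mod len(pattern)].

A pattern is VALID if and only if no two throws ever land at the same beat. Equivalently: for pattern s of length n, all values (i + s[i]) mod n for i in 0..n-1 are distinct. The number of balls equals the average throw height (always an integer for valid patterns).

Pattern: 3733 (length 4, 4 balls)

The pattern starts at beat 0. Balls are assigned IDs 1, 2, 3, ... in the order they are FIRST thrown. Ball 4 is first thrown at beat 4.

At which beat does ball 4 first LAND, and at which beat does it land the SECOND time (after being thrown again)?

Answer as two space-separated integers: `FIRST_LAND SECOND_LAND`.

Beat 0 (L): throw ball1 h=3 -> lands@3:R; in-air after throw: [b1@3:R]
Beat 1 (R): throw ball2 h=7 -> lands@8:L; in-air after throw: [b1@3:R b2@8:L]
Beat 2 (L): throw ball3 h=3 -> lands@5:R; in-air after throw: [b1@3:R b3@5:R b2@8:L]
Beat 3 (R): throw ball1 h=3 -> lands@6:L; in-air after throw: [b3@5:R b1@6:L b2@8:L]
Beat 4 (L): throw ball4 h=3 -> lands@7:R; in-air after throw: [b3@5:R b1@6:L b4@7:R b2@8:L]
Beat 5 (R): throw ball3 h=7 -> lands@12:L; in-air after throw: [b1@6:L b4@7:R b2@8:L b3@12:L]
Beat 6 (L): throw ball1 h=3 -> lands@9:R; in-air after throw: [b4@7:R b2@8:L b1@9:R b3@12:L]
Beat 7 (R): throw ball4 h=3 -> lands@10:L; in-air after throw: [b2@8:L b1@9:R b4@10:L b3@12:L]
Beat 8 (L): throw ball2 h=3 -> lands@11:R; in-air after throw: [b1@9:R b4@10:L b2@11:R b3@12:L]
Beat 9 (R): throw ball1 h=7 -> lands@16:L; in-air after throw: [b4@10:L b2@11:R b3@12:L b1@16:L]
Beat 10 (L): throw ball4 h=3 -> lands@13:R; in-air after throw: [b2@11:R b3@12:L b4@13:R b1@16:L]
Ball 4: thrown@4 h=3 -> first land @7; rethrown@7 h=3 -> second land @10

Answer: 7 10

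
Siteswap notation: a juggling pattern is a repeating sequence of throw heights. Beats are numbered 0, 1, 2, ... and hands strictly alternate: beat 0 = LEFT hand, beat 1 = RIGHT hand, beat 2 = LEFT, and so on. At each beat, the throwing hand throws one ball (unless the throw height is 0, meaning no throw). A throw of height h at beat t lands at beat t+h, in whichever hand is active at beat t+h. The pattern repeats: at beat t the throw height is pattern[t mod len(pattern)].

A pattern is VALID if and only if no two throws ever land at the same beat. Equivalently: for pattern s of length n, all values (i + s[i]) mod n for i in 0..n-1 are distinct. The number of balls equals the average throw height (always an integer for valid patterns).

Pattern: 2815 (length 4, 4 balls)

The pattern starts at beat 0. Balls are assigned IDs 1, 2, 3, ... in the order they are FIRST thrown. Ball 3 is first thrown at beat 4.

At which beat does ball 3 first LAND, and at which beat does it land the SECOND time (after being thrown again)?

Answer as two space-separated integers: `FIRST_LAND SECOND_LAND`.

Answer: 6 7

Derivation:
Beat 0 (L): throw ball1 h=2 -> lands@2:L; in-air after throw: [b1@2:L]
Beat 1 (R): throw ball2 h=8 -> lands@9:R; in-air after throw: [b1@2:L b2@9:R]
Beat 2 (L): throw ball1 h=1 -> lands@3:R; in-air after throw: [b1@3:R b2@9:R]
Beat 3 (R): throw ball1 h=5 -> lands@8:L; in-air after throw: [b1@8:L b2@9:R]
Beat 4 (L): throw ball3 h=2 -> lands@6:L; in-air after throw: [b3@6:L b1@8:L b2@9:R]
Beat 5 (R): throw ball4 h=8 -> lands@13:R; in-air after throw: [b3@6:L b1@8:L b2@9:R b4@13:R]
Beat 6 (L): throw ball3 h=1 -> lands@7:R; in-air after throw: [b3@7:R b1@8:L b2@9:R b4@13:R]
Beat 7 (R): throw ball3 h=5 -> lands@12:L; in-air after throw: [b1@8:L b2@9:R b3@12:L b4@13:R]
Ball 3: thrown@4 h=2 -> first land @6; rethrown@6 h=1 -> second land @7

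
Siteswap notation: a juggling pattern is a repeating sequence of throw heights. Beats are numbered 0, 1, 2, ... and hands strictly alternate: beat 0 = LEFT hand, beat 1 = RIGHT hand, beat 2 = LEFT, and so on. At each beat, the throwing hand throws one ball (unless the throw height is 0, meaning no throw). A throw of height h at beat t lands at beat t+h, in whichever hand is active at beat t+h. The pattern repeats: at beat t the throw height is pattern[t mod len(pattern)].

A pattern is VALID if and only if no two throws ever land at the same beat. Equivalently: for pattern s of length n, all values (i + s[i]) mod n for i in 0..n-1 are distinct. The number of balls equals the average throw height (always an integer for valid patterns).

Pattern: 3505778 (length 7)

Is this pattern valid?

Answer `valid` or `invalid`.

Answer: valid

Derivation:
i=0: (i + s[i]) mod n = (0 + 3) mod 7 = 3
i=1: (i + s[i]) mod n = (1 + 5) mod 7 = 6
i=2: (i + s[i]) mod n = (2 + 0) mod 7 = 2
i=3: (i + s[i]) mod n = (3 + 5) mod 7 = 1
i=4: (i + s[i]) mod n = (4 + 7) mod 7 = 4
i=5: (i + s[i]) mod n = (5 + 7) mod 7 = 5
i=6: (i + s[i]) mod n = (6 + 8) mod 7 = 0
Residues: [3, 6, 2, 1, 4, 5, 0], distinct: True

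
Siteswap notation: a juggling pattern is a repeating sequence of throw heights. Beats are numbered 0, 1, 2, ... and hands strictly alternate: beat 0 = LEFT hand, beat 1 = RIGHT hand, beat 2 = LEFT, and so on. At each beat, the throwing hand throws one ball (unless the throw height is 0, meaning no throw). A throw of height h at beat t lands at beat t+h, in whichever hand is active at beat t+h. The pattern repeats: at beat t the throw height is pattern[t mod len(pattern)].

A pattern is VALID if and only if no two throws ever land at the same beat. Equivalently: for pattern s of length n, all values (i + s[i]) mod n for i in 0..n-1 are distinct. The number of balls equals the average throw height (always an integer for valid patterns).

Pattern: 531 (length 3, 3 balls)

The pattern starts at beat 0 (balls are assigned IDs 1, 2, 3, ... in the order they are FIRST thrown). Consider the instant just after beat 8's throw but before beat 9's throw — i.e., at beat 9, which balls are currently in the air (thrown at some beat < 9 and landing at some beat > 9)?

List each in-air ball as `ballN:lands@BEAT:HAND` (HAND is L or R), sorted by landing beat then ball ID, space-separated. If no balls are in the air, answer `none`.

Answer: ball2:lands@10:L ball1:lands@11:R

Derivation:
Beat 0 (L): throw ball1 h=5 -> lands@5:R; in-air after throw: [b1@5:R]
Beat 1 (R): throw ball2 h=3 -> lands@4:L; in-air after throw: [b2@4:L b1@5:R]
Beat 2 (L): throw ball3 h=1 -> lands@3:R; in-air after throw: [b3@3:R b2@4:L b1@5:R]
Beat 3 (R): throw ball3 h=5 -> lands@8:L; in-air after throw: [b2@4:L b1@5:R b3@8:L]
Beat 4 (L): throw ball2 h=3 -> lands@7:R; in-air after throw: [b1@5:R b2@7:R b3@8:L]
Beat 5 (R): throw ball1 h=1 -> lands@6:L; in-air after throw: [b1@6:L b2@7:R b3@8:L]
Beat 6 (L): throw ball1 h=5 -> lands@11:R; in-air after throw: [b2@7:R b3@8:L b1@11:R]
Beat 7 (R): throw ball2 h=3 -> lands@10:L; in-air after throw: [b3@8:L b2@10:L b1@11:R]
Beat 8 (L): throw ball3 h=1 -> lands@9:R; in-air after throw: [b3@9:R b2@10:L b1@11:R]
Beat 9 (R): throw ball3 h=5 -> lands@14:L; in-air after throw: [b2@10:L b1@11:R b3@14:L]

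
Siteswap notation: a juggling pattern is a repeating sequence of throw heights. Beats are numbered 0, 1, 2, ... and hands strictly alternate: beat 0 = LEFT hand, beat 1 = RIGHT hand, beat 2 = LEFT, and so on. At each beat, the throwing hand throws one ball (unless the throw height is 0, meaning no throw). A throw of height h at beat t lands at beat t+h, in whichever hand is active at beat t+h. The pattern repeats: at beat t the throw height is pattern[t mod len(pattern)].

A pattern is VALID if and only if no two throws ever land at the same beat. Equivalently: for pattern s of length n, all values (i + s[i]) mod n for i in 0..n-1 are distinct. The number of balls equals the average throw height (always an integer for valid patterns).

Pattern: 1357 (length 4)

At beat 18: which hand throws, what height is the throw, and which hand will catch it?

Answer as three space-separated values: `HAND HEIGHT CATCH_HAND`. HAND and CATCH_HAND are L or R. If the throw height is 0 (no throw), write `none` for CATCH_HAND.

Beat 18: 18 mod 2 = 0, so hand = L
Throw height = pattern[18 mod 4] = pattern[2] = 5
Lands at beat 18+5=23, 23 mod 2 = 1, so catch hand = R

Answer: L 5 R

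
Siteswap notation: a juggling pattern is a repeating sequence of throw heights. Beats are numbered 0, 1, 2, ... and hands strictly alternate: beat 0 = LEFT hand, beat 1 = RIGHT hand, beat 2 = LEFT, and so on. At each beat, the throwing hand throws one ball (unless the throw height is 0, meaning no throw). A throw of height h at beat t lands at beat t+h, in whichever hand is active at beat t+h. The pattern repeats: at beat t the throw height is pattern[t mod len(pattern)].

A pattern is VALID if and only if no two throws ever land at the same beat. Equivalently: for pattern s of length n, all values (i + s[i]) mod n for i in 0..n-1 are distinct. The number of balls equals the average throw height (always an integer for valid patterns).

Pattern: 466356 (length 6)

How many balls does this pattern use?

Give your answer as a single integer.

Pattern = [4, 6, 6, 3, 5, 6], length n = 6
  position 0: throw height = 4, running sum = 4
  position 1: throw height = 6, running sum = 10
  position 2: throw height = 6, running sum = 16
  position 3: throw height = 3, running sum = 19
  position 4: throw height = 5, running sum = 24
  position 5: throw height = 6, running sum = 30
Total sum = 30; balls = sum / n = 30 / 6 = 5

Answer: 5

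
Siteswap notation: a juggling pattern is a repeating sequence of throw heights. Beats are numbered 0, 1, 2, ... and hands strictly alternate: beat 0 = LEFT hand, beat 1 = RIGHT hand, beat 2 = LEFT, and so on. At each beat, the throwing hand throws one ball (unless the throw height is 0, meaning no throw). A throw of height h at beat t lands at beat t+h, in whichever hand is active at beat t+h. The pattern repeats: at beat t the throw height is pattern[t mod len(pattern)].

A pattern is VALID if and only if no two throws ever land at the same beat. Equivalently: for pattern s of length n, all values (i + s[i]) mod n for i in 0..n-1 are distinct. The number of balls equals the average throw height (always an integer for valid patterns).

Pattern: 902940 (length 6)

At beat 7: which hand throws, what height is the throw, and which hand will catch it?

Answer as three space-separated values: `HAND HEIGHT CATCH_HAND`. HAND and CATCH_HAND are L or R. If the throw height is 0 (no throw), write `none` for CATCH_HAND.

Answer: R 0 none

Derivation:
Beat 7: 7 mod 2 = 1, so hand = R
Throw height = pattern[7 mod 6] = pattern[1] = 0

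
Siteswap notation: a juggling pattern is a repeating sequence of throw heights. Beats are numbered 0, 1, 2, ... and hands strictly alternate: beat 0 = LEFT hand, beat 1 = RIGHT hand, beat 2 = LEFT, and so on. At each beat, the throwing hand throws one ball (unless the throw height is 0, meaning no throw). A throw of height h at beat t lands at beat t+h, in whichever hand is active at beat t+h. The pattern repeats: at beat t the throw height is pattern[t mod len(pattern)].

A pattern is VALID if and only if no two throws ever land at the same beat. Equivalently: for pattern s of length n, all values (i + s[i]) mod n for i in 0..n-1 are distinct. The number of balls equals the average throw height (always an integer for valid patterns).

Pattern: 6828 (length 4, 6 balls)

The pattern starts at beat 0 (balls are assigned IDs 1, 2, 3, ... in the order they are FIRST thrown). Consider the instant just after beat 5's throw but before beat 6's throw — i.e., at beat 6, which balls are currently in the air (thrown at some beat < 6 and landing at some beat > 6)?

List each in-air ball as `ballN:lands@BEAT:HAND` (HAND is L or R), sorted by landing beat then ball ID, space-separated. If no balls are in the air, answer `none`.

Beat 0 (L): throw ball1 h=6 -> lands@6:L; in-air after throw: [b1@6:L]
Beat 1 (R): throw ball2 h=8 -> lands@9:R; in-air after throw: [b1@6:L b2@9:R]
Beat 2 (L): throw ball3 h=2 -> lands@4:L; in-air after throw: [b3@4:L b1@6:L b2@9:R]
Beat 3 (R): throw ball4 h=8 -> lands@11:R; in-air after throw: [b3@4:L b1@6:L b2@9:R b4@11:R]
Beat 4 (L): throw ball3 h=6 -> lands@10:L; in-air after throw: [b1@6:L b2@9:R b3@10:L b4@11:R]
Beat 5 (R): throw ball5 h=8 -> lands@13:R; in-air after throw: [b1@6:L b2@9:R b3@10:L b4@11:R b5@13:R]
Beat 6 (L): throw ball1 h=2 -> lands@8:L; in-air after throw: [b1@8:L b2@9:R b3@10:L b4@11:R b5@13:R]

Answer: ball2:lands@9:R ball3:lands@10:L ball4:lands@11:R ball5:lands@13:R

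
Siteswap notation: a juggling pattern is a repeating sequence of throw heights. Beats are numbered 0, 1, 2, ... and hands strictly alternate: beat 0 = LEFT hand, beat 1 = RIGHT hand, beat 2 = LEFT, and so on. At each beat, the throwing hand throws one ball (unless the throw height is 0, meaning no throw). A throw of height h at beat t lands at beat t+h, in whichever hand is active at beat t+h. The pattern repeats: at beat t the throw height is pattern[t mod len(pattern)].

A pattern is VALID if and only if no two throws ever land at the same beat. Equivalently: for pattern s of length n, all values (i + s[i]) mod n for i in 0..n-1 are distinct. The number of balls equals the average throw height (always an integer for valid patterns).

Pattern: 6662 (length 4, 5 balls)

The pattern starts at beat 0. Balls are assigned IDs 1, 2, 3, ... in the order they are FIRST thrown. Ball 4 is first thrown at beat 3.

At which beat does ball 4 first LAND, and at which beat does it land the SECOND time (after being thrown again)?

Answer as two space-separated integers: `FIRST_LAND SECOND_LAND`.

Beat 0 (L): throw ball1 h=6 -> lands@6:L; in-air after throw: [b1@6:L]
Beat 1 (R): throw ball2 h=6 -> lands@7:R; in-air after throw: [b1@6:L b2@7:R]
Beat 2 (L): throw ball3 h=6 -> lands@8:L; in-air after throw: [b1@6:L b2@7:R b3@8:L]
Beat 3 (R): throw ball4 h=2 -> lands@5:R; in-air after throw: [b4@5:R b1@6:L b2@7:R b3@8:L]
Beat 4 (L): throw ball5 h=6 -> lands@10:L; in-air after throw: [b4@5:R b1@6:L b2@7:R b3@8:L b5@10:L]
Beat 5 (R): throw ball4 h=6 -> lands@11:R; in-air after throw: [b1@6:L b2@7:R b3@8:L b5@10:L b4@11:R]
Beat 6 (L): throw ball1 h=6 -> lands@12:L; in-air after throw: [b2@7:R b3@8:L b5@10:L b4@11:R b1@12:L]
Beat 7 (R): throw ball2 h=2 -> lands@9:R; in-air after throw: [b3@8:L b2@9:R b5@10:L b4@11:R b1@12:L]
Beat 8 (L): throw ball3 h=6 -> lands@14:L; in-air after throw: [b2@9:R b5@10:L b4@11:R b1@12:L b3@14:L]
Beat 9 (R): throw ball2 h=6 -> lands@15:R; in-air after throw: [b5@10:L b4@11:R b1@12:L b3@14:L b2@15:R]
Beat 10 (L): throw ball5 h=6 -> lands@16:L; in-air after throw: [b4@11:R b1@12:L b3@14:L b2@15:R b5@16:L]
Beat 11 (R): throw ball4 h=2 -> lands@13:R; in-air after throw: [b1@12:L b4@13:R b3@14:L b2@15:R b5@16:L]
Ball 4: thrown@3 h=2 -> first land @5; rethrown@5 h=6 -> second land @11

Answer: 5 11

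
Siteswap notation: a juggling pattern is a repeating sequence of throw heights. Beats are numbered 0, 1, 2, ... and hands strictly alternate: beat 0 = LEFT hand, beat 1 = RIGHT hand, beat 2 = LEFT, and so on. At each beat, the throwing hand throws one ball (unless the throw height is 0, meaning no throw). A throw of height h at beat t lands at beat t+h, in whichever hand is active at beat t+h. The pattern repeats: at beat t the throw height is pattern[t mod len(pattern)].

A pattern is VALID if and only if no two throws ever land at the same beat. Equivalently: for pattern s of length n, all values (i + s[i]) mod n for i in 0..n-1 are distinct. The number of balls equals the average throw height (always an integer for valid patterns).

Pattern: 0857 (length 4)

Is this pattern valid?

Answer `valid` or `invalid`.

Answer: valid

Derivation:
i=0: (i + s[i]) mod n = (0 + 0) mod 4 = 0
i=1: (i + s[i]) mod n = (1 + 8) mod 4 = 1
i=2: (i + s[i]) mod n = (2 + 5) mod 4 = 3
i=3: (i + s[i]) mod n = (3 + 7) mod 4 = 2
Residues: [0, 1, 3, 2], distinct: True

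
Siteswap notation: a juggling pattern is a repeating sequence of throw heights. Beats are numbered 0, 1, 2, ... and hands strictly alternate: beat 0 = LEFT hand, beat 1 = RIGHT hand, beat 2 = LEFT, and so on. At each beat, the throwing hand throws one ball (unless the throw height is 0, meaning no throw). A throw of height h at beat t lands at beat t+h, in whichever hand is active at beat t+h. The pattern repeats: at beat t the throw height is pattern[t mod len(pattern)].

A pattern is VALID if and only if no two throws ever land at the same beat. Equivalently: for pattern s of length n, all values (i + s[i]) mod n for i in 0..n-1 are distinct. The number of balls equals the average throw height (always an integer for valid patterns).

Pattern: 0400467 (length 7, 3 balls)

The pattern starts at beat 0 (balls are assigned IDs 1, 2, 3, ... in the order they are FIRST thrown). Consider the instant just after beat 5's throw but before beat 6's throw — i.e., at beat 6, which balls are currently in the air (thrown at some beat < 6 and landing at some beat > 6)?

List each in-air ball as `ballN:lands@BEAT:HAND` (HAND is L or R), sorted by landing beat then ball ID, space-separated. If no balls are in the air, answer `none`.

Beat 1 (R): throw ball1 h=4 -> lands@5:R; in-air after throw: [b1@5:R]
Beat 4 (L): throw ball2 h=4 -> lands@8:L; in-air after throw: [b1@5:R b2@8:L]
Beat 5 (R): throw ball1 h=6 -> lands@11:R; in-air after throw: [b2@8:L b1@11:R]
Beat 6 (L): throw ball3 h=7 -> lands@13:R; in-air after throw: [b2@8:L b1@11:R b3@13:R]

Answer: ball2:lands@8:L ball1:lands@11:R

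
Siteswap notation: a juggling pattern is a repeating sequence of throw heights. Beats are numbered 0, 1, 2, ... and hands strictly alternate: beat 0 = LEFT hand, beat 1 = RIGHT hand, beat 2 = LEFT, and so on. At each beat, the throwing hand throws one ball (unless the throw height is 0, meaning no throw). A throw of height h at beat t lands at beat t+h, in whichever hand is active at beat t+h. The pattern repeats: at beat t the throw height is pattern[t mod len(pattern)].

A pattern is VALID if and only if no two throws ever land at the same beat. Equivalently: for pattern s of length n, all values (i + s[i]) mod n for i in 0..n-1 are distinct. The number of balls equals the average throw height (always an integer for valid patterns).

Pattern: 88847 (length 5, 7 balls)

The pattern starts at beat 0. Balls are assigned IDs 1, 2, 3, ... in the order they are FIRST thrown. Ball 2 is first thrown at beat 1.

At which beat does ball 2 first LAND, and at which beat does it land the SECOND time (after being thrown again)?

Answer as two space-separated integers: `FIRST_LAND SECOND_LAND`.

Answer: 9 16

Derivation:
Beat 0 (L): throw ball1 h=8 -> lands@8:L; in-air after throw: [b1@8:L]
Beat 1 (R): throw ball2 h=8 -> lands@9:R; in-air after throw: [b1@8:L b2@9:R]
Beat 2 (L): throw ball3 h=8 -> lands@10:L; in-air after throw: [b1@8:L b2@9:R b3@10:L]
Beat 3 (R): throw ball4 h=4 -> lands@7:R; in-air after throw: [b4@7:R b1@8:L b2@9:R b3@10:L]
Beat 4 (L): throw ball5 h=7 -> lands@11:R; in-air after throw: [b4@7:R b1@8:L b2@9:R b3@10:L b5@11:R]
Beat 5 (R): throw ball6 h=8 -> lands@13:R; in-air after throw: [b4@7:R b1@8:L b2@9:R b3@10:L b5@11:R b6@13:R]
Beat 6 (L): throw ball7 h=8 -> lands@14:L; in-air after throw: [b4@7:R b1@8:L b2@9:R b3@10:L b5@11:R b6@13:R b7@14:L]
Beat 7 (R): throw ball4 h=8 -> lands@15:R; in-air after throw: [b1@8:L b2@9:R b3@10:L b5@11:R b6@13:R b7@14:L b4@15:R]
Beat 8 (L): throw ball1 h=4 -> lands@12:L; in-air after throw: [b2@9:R b3@10:L b5@11:R b1@12:L b6@13:R b7@14:L b4@15:R]
Beat 9 (R): throw ball2 h=7 -> lands@16:L; in-air after throw: [b3@10:L b5@11:R b1@12:L b6@13:R b7@14:L b4@15:R b2@16:L]
Beat 10 (L): throw ball3 h=8 -> lands@18:L; in-air after throw: [b5@11:R b1@12:L b6@13:R b7@14:L b4@15:R b2@16:L b3@18:L]
Beat 11 (R): throw ball5 h=8 -> lands@19:R; in-air after throw: [b1@12:L b6@13:R b7@14:L b4@15:R b2@16:L b3@18:L b5@19:R]
Ball 2: thrown@1 h=8 -> first land @9; rethrown@9 h=7 -> second land @16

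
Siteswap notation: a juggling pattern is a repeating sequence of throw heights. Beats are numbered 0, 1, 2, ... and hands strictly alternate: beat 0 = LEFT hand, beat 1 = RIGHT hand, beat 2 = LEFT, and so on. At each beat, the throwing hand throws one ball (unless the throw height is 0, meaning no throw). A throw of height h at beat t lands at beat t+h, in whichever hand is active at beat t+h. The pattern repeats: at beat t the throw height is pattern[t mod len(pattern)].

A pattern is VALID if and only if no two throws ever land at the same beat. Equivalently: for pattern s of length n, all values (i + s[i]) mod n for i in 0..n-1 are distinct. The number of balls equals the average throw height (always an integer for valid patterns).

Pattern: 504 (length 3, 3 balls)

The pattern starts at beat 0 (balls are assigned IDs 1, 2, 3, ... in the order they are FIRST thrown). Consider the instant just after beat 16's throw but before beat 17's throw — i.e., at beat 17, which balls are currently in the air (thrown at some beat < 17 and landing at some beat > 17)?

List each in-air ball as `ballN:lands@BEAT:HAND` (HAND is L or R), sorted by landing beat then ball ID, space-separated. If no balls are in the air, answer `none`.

Answer: ball1:lands@18:L ball2:lands@20:L

Derivation:
Beat 0 (L): throw ball1 h=5 -> lands@5:R; in-air after throw: [b1@5:R]
Beat 2 (L): throw ball2 h=4 -> lands@6:L; in-air after throw: [b1@5:R b2@6:L]
Beat 3 (R): throw ball3 h=5 -> lands@8:L; in-air after throw: [b1@5:R b2@6:L b3@8:L]
Beat 5 (R): throw ball1 h=4 -> lands@9:R; in-air after throw: [b2@6:L b3@8:L b1@9:R]
Beat 6 (L): throw ball2 h=5 -> lands@11:R; in-air after throw: [b3@8:L b1@9:R b2@11:R]
Beat 8 (L): throw ball3 h=4 -> lands@12:L; in-air after throw: [b1@9:R b2@11:R b3@12:L]
Beat 9 (R): throw ball1 h=5 -> lands@14:L; in-air after throw: [b2@11:R b3@12:L b1@14:L]
Beat 11 (R): throw ball2 h=4 -> lands@15:R; in-air after throw: [b3@12:L b1@14:L b2@15:R]
Beat 12 (L): throw ball3 h=5 -> lands@17:R; in-air after throw: [b1@14:L b2@15:R b3@17:R]
Beat 14 (L): throw ball1 h=4 -> lands@18:L; in-air after throw: [b2@15:R b3@17:R b1@18:L]
Beat 15 (R): throw ball2 h=5 -> lands@20:L; in-air after throw: [b3@17:R b1@18:L b2@20:L]
Beat 17 (R): throw ball3 h=4 -> lands@21:R; in-air after throw: [b1@18:L b2@20:L b3@21:R]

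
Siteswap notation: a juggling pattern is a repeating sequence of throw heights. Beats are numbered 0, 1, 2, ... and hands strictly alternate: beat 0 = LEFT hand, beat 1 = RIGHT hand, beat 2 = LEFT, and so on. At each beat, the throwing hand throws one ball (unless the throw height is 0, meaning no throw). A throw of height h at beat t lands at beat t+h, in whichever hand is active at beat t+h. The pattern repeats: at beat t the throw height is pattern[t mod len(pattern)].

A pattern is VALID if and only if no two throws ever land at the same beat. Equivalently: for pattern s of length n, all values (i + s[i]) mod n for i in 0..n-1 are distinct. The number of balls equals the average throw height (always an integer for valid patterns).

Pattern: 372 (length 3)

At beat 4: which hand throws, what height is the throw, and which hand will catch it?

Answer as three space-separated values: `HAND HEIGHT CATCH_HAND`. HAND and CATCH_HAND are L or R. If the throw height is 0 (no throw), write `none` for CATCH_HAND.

Answer: L 7 R

Derivation:
Beat 4: 4 mod 2 = 0, so hand = L
Throw height = pattern[4 mod 3] = pattern[1] = 7
Lands at beat 4+7=11, 11 mod 2 = 1, so catch hand = R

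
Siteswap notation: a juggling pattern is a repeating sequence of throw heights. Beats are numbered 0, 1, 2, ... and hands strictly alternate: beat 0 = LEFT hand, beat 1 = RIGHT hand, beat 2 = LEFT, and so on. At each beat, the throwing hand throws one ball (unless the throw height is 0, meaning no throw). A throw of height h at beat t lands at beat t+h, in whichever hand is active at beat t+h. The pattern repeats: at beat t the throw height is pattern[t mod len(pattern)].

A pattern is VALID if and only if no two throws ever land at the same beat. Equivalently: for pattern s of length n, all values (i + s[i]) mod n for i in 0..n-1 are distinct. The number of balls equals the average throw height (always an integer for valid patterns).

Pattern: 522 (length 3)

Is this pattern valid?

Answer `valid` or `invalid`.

i=0: (i + s[i]) mod n = (0 + 5) mod 3 = 2
i=1: (i + s[i]) mod n = (1 + 2) mod 3 = 0
i=2: (i + s[i]) mod n = (2 + 2) mod 3 = 1
Residues: [2, 0, 1], distinct: True

Answer: valid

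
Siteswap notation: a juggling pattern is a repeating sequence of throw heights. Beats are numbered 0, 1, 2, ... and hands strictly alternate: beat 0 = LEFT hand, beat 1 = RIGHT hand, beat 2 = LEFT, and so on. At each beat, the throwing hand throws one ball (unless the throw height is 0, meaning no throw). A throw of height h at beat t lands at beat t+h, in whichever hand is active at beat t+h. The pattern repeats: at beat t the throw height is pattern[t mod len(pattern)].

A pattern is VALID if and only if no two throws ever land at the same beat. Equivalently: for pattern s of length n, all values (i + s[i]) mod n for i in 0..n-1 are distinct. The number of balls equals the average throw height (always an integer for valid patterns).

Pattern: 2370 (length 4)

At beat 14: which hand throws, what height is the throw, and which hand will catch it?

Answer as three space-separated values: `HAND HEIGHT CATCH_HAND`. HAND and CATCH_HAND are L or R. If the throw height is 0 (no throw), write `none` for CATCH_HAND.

Beat 14: 14 mod 2 = 0, so hand = L
Throw height = pattern[14 mod 4] = pattern[2] = 7
Lands at beat 14+7=21, 21 mod 2 = 1, so catch hand = R

Answer: L 7 R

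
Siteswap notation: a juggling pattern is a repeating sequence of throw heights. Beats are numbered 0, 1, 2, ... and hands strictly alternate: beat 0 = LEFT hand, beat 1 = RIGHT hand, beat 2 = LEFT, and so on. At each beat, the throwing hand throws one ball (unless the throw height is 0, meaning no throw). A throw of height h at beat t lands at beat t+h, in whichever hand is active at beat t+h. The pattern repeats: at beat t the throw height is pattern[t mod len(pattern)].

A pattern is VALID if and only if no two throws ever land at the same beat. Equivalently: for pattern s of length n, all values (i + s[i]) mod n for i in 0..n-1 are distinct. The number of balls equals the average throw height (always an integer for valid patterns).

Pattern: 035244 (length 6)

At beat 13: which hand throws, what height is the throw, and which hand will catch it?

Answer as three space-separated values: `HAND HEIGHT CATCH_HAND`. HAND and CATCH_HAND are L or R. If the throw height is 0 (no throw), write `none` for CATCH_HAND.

Beat 13: 13 mod 2 = 1, so hand = R
Throw height = pattern[13 mod 6] = pattern[1] = 3
Lands at beat 13+3=16, 16 mod 2 = 0, so catch hand = L

Answer: R 3 L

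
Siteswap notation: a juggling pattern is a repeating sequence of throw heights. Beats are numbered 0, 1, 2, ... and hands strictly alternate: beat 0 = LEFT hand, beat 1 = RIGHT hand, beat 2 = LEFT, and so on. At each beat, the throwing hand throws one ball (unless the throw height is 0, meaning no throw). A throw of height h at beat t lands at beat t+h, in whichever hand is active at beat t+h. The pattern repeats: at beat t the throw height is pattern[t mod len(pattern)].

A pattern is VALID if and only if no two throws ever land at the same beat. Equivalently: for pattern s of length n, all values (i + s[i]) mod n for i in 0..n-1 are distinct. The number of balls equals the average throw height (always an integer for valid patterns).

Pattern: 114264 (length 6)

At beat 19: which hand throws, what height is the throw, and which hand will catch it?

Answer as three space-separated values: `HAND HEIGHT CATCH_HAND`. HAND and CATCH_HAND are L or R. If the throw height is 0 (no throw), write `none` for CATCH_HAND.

Answer: R 1 L

Derivation:
Beat 19: 19 mod 2 = 1, so hand = R
Throw height = pattern[19 mod 6] = pattern[1] = 1
Lands at beat 19+1=20, 20 mod 2 = 0, so catch hand = L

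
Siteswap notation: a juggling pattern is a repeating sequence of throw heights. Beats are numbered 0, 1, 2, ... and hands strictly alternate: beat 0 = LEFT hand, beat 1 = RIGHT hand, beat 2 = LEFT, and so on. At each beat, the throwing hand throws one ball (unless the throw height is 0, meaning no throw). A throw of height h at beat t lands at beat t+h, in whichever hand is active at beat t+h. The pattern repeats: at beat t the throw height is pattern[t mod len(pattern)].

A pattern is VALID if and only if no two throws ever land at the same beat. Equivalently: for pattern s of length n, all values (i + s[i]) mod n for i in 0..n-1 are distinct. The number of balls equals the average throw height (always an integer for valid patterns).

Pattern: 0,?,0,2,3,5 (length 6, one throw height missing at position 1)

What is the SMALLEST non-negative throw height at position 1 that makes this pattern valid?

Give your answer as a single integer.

Answer: 2

Derivation:
i=0: (0 + 0) mod 6 = 0
i=1: s[i]=? (unknown)
i=2: (2 + 0) mod 6 = 2
i=3: (3 + 2) mod 6 = 5
i=4: (4 + 3) mod 6 = 1
i=5: (5 + 5) mod 6 = 4
Known residues: [0, 1, 2, 4, 5]; need a permutation of 0..5, so missing residue r = 3
Need (1 + s) mod 6 = 3; smallest s = (3 - 1) mod 6 = 2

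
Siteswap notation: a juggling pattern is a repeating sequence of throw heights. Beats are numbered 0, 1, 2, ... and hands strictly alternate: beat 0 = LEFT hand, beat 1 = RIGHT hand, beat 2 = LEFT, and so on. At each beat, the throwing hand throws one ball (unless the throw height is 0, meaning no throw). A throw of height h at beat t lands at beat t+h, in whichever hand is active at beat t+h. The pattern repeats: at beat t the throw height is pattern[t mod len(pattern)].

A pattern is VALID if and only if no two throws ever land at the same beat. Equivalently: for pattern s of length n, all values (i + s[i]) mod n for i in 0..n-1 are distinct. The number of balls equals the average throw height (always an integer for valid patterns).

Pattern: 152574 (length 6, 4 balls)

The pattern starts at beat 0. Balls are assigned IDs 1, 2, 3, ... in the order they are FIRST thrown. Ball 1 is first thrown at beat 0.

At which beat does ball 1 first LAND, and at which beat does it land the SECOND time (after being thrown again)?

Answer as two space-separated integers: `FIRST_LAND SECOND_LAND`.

Answer: 1 6

Derivation:
Beat 0 (L): throw ball1 h=1 -> lands@1:R; in-air after throw: [b1@1:R]
Beat 1 (R): throw ball1 h=5 -> lands@6:L; in-air after throw: [b1@6:L]
Beat 2 (L): throw ball2 h=2 -> lands@4:L; in-air after throw: [b2@4:L b1@6:L]
Beat 3 (R): throw ball3 h=5 -> lands@8:L; in-air after throw: [b2@4:L b1@6:L b3@8:L]
Beat 4 (L): throw ball2 h=7 -> lands@11:R; in-air after throw: [b1@6:L b3@8:L b2@11:R]
Beat 5 (R): throw ball4 h=4 -> lands@9:R; in-air after throw: [b1@6:L b3@8:L b4@9:R b2@11:R]
Beat 6 (L): throw ball1 h=1 -> lands@7:R; in-air after throw: [b1@7:R b3@8:L b4@9:R b2@11:R]
Ball 1: thrown@0 h=1 -> first land @1; rethrown@1 h=5 -> second land @6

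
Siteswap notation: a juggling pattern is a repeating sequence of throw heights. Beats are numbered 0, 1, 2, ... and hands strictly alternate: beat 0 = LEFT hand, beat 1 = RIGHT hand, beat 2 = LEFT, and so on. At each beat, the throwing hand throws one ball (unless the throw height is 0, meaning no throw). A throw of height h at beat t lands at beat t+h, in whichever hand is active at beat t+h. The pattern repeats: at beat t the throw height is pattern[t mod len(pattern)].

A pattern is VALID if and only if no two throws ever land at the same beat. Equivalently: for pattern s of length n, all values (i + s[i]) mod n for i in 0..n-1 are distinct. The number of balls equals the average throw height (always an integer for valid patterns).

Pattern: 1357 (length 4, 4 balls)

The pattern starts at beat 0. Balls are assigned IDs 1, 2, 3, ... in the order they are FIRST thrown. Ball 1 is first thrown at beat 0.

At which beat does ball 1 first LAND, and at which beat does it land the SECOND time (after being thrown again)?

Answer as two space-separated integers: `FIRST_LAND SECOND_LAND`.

Answer: 1 4

Derivation:
Beat 0 (L): throw ball1 h=1 -> lands@1:R; in-air after throw: [b1@1:R]
Beat 1 (R): throw ball1 h=3 -> lands@4:L; in-air after throw: [b1@4:L]
Beat 2 (L): throw ball2 h=5 -> lands@7:R; in-air after throw: [b1@4:L b2@7:R]
Beat 3 (R): throw ball3 h=7 -> lands@10:L; in-air after throw: [b1@4:L b2@7:R b3@10:L]
Beat 4 (L): throw ball1 h=1 -> lands@5:R; in-air after throw: [b1@5:R b2@7:R b3@10:L]
Ball 1: thrown@0 h=1 -> first land @1; rethrown@1 h=3 -> second land @4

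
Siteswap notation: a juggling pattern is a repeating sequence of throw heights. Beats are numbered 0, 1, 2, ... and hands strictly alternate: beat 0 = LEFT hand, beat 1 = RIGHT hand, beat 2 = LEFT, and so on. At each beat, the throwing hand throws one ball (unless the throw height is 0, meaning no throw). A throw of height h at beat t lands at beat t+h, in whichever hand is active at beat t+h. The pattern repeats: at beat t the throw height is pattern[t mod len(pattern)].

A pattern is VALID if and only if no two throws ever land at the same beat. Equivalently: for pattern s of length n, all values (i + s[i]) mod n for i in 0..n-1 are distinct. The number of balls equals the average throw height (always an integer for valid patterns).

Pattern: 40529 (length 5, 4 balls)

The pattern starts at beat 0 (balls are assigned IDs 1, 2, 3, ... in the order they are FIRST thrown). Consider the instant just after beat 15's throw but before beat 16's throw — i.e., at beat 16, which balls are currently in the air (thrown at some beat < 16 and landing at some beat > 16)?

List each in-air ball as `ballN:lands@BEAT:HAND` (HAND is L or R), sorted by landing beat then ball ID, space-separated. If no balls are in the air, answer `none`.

Beat 0 (L): throw ball1 h=4 -> lands@4:L; in-air after throw: [b1@4:L]
Beat 2 (L): throw ball2 h=5 -> lands@7:R; in-air after throw: [b1@4:L b2@7:R]
Beat 3 (R): throw ball3 h=2 -> lands@5:R; in-air after throw: [b1@4:L b3@5:R b2@7:R]
Beat 4 (L): throw ball1 h=9 -> lands@13:R; in-air after throw: [b3@5:R b2@7:R b1@13:R]
Beat 5 (R): throw ball3 h=4 -> lands@9:R; in-air after throw: [b2@7:R b3@9:R b1@13:R]
Beat 7 (R): throw ball2 h=5 -> lands@12:L; in-air after throw: [b3@9:R b2@12:L b1@13:R]
Beat 8 (L): throw ball4 h=2 -> lands@10:L; in-air after throw: [b3@9:R b4@10:L b2@12:L b1@13:R]
Beat 9 (R): throw ball3 h=9 -> lands@18:L; in-air after throw: [b4@10:L b2@12:L b1@13:R b3@18:L]
Beat 10 (L): throw ball4 h=4 -> lands@14:L; in-air after throw: [b2@12:L b1@13:R b4@14:L b3@18:L]
Beat 12 (L): throw ball2 h=5 -> lands@17:R; in-air after throw: [b1@13:R b4@14:L b2@17:R b3@18:L]
Beat 13 (R): throw ball1 h=2 -> lands@15:R; in-air after throw: [b4@14:L b1@15:R b2@17:R b3@18:L]
Beat 14 (L): throw ball4 h=9 -> lands@23:R; in-air after throw: [b1@15:R b2@17:R b3@18:L b4@23:R]
Beat 15 (R): throw ball1 h=4 -> lands@19:R; in-air after throw: [b2@17:R b3@18:L b1@19:R b4@23:R]

Answer: ball2:lands@17:R ball3:lands@18:L ball1:lands@19:R ball4:lands@23:R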